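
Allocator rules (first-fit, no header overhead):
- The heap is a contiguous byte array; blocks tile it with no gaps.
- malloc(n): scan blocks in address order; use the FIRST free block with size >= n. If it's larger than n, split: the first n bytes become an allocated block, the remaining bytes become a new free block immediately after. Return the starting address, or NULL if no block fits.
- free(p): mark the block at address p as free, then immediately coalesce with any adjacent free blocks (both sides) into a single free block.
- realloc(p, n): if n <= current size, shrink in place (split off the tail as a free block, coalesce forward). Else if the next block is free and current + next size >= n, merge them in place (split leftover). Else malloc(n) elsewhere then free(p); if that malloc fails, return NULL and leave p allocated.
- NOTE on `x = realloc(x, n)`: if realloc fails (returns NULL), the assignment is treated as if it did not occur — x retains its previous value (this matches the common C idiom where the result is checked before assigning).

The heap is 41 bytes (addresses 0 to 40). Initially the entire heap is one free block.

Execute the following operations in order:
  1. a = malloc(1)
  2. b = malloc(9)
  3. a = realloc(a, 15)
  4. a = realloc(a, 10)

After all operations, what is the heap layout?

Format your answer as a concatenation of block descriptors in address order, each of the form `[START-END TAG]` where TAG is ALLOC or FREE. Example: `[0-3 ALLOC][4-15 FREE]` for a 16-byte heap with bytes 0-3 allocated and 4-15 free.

Op 1: a = malloc(1) -> a = 0; heap: [0-0 ALLOC][1-40 FREE]
Op 2: b = malloc(9) -> b = 1; heap: [0-0 ALLOC][1-9 ALLOC][10-40 FREE]
Op 3: a = realloc(a, 15) -> a = 10; heap: [0-0 FREE][1-9 ALLOC][10-24 ALLOC][25-40 FREE]
Op 4: a = realloc(a, 10) -> a = 10; heap: [0-0 FREE][1-9 ALLOC][10-19 ALLOC][20-40 FREE]

Answer: [0-0 FREE][1-9 ALLOC][10-19 ALLOC][20-40 FREE]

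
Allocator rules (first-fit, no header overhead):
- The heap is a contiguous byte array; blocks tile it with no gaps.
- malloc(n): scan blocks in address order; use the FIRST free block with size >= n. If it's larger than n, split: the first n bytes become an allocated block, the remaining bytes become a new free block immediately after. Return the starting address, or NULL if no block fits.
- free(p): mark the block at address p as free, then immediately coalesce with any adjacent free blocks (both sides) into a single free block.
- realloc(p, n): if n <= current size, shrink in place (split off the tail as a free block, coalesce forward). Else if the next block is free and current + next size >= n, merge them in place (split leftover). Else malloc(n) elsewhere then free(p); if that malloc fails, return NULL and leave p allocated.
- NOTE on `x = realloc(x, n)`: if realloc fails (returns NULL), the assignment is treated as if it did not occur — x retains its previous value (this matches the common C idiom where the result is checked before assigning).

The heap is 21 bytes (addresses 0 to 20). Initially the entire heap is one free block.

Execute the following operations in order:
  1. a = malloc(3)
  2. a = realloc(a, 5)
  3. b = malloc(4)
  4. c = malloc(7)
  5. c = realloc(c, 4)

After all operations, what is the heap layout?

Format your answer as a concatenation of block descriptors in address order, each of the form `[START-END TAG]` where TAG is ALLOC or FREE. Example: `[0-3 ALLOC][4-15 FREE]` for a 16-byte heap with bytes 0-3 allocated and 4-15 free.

Answer: [0-4 ALLOC][5-8 ALLOC][9-12 ALLOC][13-20 FREE]

Derivation:
Op 1: a = malloc(3) -> a = 0; heap: [0-2 ALLOC][3-20 FREE]
Op 2: a = realloc(a, 5) -> a = 0; heap: [0-4 ALLOC][5-20 FREE]
Op 3: b = malloc(4) -> b = 5; heap: [0-4 ALLOC][5-8 ALLOC][9-20 FREE]
Op 4: c = malloc(7) -> c = 9; heap: [0-4 ALLOC][5-8 ALLOC][9-15 ALLOC][16-20 FREE]
Op 5: c = realloc(c, 4) -> c = 9; heap: [0-4 ALLOC][5-8 ALLOC][9-12 ALLOC][13-20 FREE]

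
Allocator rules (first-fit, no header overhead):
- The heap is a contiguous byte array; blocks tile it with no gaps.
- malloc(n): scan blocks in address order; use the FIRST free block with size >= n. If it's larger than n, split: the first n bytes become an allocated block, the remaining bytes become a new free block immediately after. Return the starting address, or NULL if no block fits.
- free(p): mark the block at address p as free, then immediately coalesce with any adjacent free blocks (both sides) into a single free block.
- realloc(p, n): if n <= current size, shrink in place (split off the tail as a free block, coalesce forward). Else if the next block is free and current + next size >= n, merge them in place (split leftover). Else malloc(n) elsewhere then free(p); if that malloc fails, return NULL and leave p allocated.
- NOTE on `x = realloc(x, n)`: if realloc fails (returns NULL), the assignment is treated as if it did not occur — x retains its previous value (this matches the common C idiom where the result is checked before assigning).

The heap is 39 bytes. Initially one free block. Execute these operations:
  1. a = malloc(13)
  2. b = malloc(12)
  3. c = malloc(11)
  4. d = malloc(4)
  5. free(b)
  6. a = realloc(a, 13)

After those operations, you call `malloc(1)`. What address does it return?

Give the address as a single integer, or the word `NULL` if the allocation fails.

Op 1: a = malloc(13) -> a = 0; heap: [0-12 ALLOC][13-38 FREE]
Op 2: b = malloc(12) -> b = 13; heap: [0-12 ALLOC][13-24 ALLOC][25-38 FREE]
Op 3: c = malloc(11) -> c = 25; heap: [0-12 ALLOC][13-24 ALLOC][25-35 ALLOC][36-38 FREE]
Op 4: d = malloc(4) -> d = NULL; heap: [0-12 ALLOC][13-24 ALLOC][25-35 ALLOC][36-38 FREE]
Op 5: free(b) -> (freed b); heap: [0-12 ALLOC][13-24 FREE][25-35 ALLOC][36-38 FREE]
Op 6: a = realloc(a, 13) -> a = 0; heap: [0-12 ALLOC][13-24 FREE][25-35 ALLOC][36-38 FREE]
malloc(1): first-fit scan over [0-12 ALLOC][13-24 FREE][25-35 ALLOC][36-38 FREE] -> 13

Answer: 13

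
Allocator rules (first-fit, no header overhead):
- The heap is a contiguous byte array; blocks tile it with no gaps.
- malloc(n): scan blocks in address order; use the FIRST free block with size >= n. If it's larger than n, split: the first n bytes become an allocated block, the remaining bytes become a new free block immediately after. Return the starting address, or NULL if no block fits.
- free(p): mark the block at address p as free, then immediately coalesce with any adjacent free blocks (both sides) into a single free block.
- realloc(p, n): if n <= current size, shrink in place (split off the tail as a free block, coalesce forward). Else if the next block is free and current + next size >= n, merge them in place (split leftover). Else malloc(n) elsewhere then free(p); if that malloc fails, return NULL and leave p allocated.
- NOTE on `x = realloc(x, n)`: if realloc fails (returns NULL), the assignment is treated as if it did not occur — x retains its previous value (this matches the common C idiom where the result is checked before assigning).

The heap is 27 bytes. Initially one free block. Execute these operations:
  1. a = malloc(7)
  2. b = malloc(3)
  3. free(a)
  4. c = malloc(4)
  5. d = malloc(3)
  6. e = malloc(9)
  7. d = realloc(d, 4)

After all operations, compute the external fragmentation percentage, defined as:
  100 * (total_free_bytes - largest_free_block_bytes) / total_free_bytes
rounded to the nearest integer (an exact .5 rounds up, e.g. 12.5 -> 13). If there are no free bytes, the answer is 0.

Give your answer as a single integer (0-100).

Answer: 43

Derivation:
Op 1: a = malloc(7) -> a = 0; heap: [0-6 ALLOC][7-26 FREE]
Op 2: b = malloc(3) -> b = 7; heap: [0-6 ALLOC][7-9 ALLOC][10-26 FREE]
Op 3: free(a) -> (freed a); heap: [0-6 FREE][7-9 ALLOC][10-26 FREE]
Op 4: c = malloc(4) -> c = 0; heap: [0-3 ALLOC][4-6 FREE][7-9 ALLOC][10-26 FREE]
Op 5: d = malloc(3) -> d = 4; heap: [0-3 ALLOC][4-6 ALLOC][7-9 ALLOC][10-26 FREE]
Op 6: e = malloc(9) -> e = 10; heap: [0-3 ALLOC][4-6 ALLOC][7-9 ALLOC][10-18 ALLOC][19-26 FREE]
Op 7: d = realloc(d, 4) -> d = 19; heap: [0-3 ALLOC][4-6 FREE][7-9 ALLOC][10-18 ALLOC][19-22 ALLOC][23-26 FREE]
Free blocks: [3 4] total_free=7 largest=4 -> 100*(7-4)/7 = 300/7 ≈ 42.857 -> rounds to 43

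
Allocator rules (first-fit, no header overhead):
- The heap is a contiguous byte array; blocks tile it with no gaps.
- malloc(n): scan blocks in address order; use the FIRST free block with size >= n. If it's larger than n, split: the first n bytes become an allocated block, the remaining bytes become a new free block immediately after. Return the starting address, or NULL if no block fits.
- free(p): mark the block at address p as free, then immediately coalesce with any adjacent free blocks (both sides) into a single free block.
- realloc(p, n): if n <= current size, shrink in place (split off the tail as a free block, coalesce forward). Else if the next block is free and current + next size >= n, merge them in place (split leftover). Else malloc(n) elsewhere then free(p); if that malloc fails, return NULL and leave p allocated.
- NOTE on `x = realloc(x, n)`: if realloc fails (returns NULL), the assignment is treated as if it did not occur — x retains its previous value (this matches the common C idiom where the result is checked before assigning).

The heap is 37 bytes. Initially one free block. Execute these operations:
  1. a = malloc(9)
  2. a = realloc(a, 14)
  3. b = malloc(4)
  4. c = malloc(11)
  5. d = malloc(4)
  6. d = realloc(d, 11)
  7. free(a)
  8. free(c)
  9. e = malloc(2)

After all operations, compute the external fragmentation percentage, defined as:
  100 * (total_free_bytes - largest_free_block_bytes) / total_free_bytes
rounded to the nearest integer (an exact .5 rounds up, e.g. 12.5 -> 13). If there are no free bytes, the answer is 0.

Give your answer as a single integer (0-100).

Op 1: a = malloc(9) -> a = 0; heap: [0-8 ALLOC][9-36 FREE]
Op 2: a = realloc(a, 14) -> a = 0; heap: [0-13 ALLOC][14-36 FREE]
Op 3: b = malloc(4) -> b = 14; heap: [0-13 ALLOC][14-17 ALLOC][18-36 FREE]
Op 4: c = malloc(11) -> c = 18; heap: [0-13 ALLOC][14-17 ALLOC][18-28 ALLOC][29-36 FREE]
Op 5: d = malloc(4) -> d = 29; heap: [0-13 ALLOC][14-17 ALLOC][18-28 ALLOC][29-32 ALLOC][33-36 FREE]
Op 6: d = realloc(d, 11) -> NULL (d unchanged); heap: [0-13 ALLOC][14-17 ALLOC][18-28 ALLOC][29-32 ALLOC][33-36 FREE]
Op 7: free(a) -> (freed a); heap: [0-13 FREE][14-17 ALLOC][18-28 ALLOC][29-32 ALLOC][33-36 FREE]
Op 8: free(c) -> (freed c); heap: [0-13 FREE][14-17 ALLOC][18-28 FREE][29-32 ALLOC][33-36 FREE]
Op 9: e = malloc(2) -> e = 0; heap: [0-1 ALLOC][2-13 FREE][14-17 ALLOC][18-28 FREE][29-32 ALLOC][33-36 FREE]
Free blocks: [12 11 4] total_free=27 largest=12 -> 100*(27-12)/27 = 1500/27 ≈ 55.556 -> rounds to 56

Answer: 56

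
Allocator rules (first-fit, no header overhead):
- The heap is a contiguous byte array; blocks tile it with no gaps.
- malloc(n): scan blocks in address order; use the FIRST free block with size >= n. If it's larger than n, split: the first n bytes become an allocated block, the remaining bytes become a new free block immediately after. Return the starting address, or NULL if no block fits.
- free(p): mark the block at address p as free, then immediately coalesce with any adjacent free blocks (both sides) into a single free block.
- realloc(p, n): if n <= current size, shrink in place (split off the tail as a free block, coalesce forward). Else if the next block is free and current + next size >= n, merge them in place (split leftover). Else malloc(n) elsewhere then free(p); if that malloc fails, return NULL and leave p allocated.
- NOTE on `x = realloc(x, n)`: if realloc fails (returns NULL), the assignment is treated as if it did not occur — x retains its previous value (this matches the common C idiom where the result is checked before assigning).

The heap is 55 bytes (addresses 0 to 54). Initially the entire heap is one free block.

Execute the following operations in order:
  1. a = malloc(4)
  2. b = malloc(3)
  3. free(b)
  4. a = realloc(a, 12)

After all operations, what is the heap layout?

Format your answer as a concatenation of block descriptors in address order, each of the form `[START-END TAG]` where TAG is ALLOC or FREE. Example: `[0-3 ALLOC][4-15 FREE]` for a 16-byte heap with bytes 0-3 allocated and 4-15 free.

Answer: [0-11 ALLOC][12-54 FREE]

Derivation:
Op 1: a = malloc(4) -> a = 0; heap: [0-3 ALLOC][4-54 FREE]
Op 2: b = malloc(3) -> b = 4; heap: [0-3 ALLOC][4-6 ALLOC][7-54 FREE]
Op 3: free(b) -> (freed b); heap: [0-3 ALLOC][4-54 FREE]
Op 4: a = realloc(a, 12) -> a = 0; heap: [0-11 ALLOC][12-54 FREE]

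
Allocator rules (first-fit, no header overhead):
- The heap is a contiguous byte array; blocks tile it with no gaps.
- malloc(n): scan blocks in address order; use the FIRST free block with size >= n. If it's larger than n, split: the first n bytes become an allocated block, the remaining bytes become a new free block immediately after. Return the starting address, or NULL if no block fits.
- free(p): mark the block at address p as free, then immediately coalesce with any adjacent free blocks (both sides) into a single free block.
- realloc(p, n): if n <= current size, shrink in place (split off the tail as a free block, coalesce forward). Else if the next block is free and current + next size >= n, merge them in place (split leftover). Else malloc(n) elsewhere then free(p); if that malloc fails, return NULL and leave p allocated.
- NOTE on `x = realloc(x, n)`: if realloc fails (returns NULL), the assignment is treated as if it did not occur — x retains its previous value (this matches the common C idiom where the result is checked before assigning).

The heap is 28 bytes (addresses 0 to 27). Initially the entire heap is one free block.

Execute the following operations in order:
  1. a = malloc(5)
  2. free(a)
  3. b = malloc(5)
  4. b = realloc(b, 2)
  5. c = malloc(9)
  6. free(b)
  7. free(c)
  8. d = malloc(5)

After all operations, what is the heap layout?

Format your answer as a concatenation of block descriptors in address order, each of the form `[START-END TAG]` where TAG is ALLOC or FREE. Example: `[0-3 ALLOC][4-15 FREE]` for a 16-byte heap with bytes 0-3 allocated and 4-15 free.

Answer: [0-4 ALLOC][5-27 FREE]

Derivation:
Op 1: a = malloc(5) -> a = 0; heap: [0-4 ALLOC][5-27 FREE]
Op 2: free(a) -> (freed a); heap: [0-27 FREE]
Op 3: b = malloc(5) -> b = 0; heap: [0-4 ALLOC][5-27 FREE]
Op 4: b = realloc(b, 2) -> b = 0; heap: [0-1 ALLOC][2-27 FREE]
Op 5: c = malloc(9) -> c = 2; heap: [0-1 ALLOC][2-10 ALLOC][11-27 FREE]
Op 6: free(b) -> (freed b); heap: [0-1 FREE][2-10 ALLOC][11-27 FREE]
Op 7: free(c) -> (freed c); heap: [0-27 FREE]
Op 8: d = malloc(5) -> d = 0; heap: [0-4 ALLOC][5-27 FREE]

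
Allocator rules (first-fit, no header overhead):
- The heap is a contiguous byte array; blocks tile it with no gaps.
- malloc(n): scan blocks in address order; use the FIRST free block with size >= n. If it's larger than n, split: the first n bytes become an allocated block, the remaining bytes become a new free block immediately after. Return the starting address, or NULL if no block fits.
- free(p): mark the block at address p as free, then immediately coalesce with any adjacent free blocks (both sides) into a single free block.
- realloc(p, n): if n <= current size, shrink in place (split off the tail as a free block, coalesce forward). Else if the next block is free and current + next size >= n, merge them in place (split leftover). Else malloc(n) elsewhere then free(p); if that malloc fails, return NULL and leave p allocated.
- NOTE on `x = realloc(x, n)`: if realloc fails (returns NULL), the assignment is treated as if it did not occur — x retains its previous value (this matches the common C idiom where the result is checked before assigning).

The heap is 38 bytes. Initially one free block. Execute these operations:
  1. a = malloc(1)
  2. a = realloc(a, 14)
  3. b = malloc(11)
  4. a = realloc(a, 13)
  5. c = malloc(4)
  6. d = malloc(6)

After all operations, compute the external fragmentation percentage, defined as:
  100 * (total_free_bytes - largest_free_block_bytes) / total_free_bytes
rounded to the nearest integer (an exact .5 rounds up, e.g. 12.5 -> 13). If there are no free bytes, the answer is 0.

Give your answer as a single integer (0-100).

Answer: 25

Derivation:
Op 1: a = malloc(1) -> a = 0; heap: [0-0 ALLOC][1-37 FREE]
Op 2: a = realloc(a, 14) -> a = 0; heap: [0-13 ALLOC][14-37 FREE]
Op 3: b = malloc(11) -> b = 14; heap: [0-13 ALLOC][14-24 ALLOC][25-37 FREE]
Op 4: a = realloc(a, 13) -> a = 0; heap: [0-12 ALLOC][13-13 FREE][14-24 ALLOC][25-37 FREE]
Op 5: c = malloc(4) -> c = 25; heap: [0-12 ALLOC][13-13 FREE][14-24 ALLOC][25-28 ALLOC][29-37 FREE]
Op 6: d = malloc(6) -> d = 29; heap: [0-12 ALLOC][13-13 FREE][14-24 ALLOC][25-28 ALLOC][29-34 ALLOC][35-37 FREE]
Free blocks: [1 3] total_free=4 largest=3 -> 100*(4-3)/4 = 100/4 = 25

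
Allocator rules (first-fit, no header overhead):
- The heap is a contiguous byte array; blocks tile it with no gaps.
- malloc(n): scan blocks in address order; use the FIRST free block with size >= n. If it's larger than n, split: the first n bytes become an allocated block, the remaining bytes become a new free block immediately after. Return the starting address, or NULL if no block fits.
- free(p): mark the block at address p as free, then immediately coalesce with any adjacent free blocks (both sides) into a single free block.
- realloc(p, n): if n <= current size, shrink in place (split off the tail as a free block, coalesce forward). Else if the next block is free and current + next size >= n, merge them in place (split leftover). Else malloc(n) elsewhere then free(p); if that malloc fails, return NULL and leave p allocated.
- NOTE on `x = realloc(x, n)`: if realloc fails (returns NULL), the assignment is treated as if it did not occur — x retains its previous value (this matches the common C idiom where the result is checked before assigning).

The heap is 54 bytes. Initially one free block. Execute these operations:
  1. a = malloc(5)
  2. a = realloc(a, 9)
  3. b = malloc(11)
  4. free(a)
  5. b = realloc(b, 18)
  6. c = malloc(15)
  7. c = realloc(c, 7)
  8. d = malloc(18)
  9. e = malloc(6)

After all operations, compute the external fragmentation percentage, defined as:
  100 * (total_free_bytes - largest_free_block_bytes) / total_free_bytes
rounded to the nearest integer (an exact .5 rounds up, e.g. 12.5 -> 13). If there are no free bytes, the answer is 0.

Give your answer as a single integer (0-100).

Answer: 40

Derivation:
Op 1: a = malloc(5) -> a = 0; heap: [0-4 ALLOC][5-53 FREE]
Op 2: a = realloc(a, 9) -> a = 0; heap: [0-8 ALLOC][9-53 FREE]
Op 3: b = malloc(11) -> b = 9; heap: [0-8 ALLOC][9-19 ALLOC][20-53 FREE]
Op 4: free(a) -> (freed a); heap: [0-8 FREE][9-19 ALLOC][20-53 FREE]
Op 5: b = realloc(b, 18) -> b = 9; heap: [0-8 FREE][9-26 ALLOC][27-53 FREE]
Op 6: c = malloc(15) -> c = 27; heap: [0-8 FREE][9-26 ALLOC][27-41 ALLOC][42-53 FREE]
Op 7: c = realloc(c, 7) -> c = 27; heap: [0-8 FREE][9-26 ALLOC][27-33 ALLOC][34-53 FREE]
Op 8: d = malloc(18) -> d = 34; heap: [0-8 FREE][9-26 ALLOC][27-33 ALLOC][34-51 ALLOC][52-53 FREE]
Op 9: e = malloc(6) -> e = 0; heap: [0-5 ALLOC][6-8 FREE][9-26 ALLOC][27-33 ALLOC][34-51 ALLOC][52-53 FREE]
Free blocks: [3 2] total_free=5 largest=3 -> 100*(5-3)/5 = 200/5 = 40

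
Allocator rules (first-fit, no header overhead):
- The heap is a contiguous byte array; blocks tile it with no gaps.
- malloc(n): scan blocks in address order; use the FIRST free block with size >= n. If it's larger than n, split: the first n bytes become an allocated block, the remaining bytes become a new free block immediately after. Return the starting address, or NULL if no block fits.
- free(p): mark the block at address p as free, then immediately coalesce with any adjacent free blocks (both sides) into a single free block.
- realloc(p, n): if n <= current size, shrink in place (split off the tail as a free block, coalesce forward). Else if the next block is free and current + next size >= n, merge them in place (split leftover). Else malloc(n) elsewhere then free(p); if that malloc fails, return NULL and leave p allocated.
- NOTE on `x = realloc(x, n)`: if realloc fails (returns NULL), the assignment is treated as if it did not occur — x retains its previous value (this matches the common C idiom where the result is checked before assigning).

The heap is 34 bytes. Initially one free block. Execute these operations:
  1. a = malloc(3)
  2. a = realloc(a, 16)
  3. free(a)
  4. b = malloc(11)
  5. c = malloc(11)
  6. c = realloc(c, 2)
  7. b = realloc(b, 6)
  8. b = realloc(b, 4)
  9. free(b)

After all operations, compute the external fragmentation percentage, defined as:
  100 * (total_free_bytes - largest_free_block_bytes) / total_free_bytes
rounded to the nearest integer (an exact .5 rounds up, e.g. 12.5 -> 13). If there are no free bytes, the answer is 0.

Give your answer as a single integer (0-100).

Answer: 34

Derivation:
Op 1: a = malloc(3) -> a = 0; heap: [0-2 ALLOC][3-33 FREE]
Op 2: a = realloc(a, 16) -> a = 0; heap: [0-15 ALLOC][16-33 FREE]
Op 3: free(a) -> (freed a); heap: [0-33 FREE]
Op 4: b = malloc(11) -> b = 0; heap: [0-10 ALLOC][11-33 FREE]
Op 5: c = malloc(11) -> c = 11; heap: [0-10 ALLOC][11-21 ALLOC][22-33 FREE]
Op 6: c = realloc(c, 2) -> c = 11; heap: [0-10 ALLOC][11-12 ALLOC][13-33 FREE]
Op 7: b = realloc(b, 6) -> b = 0; heap: [0-5 ALLOC][6-10 FREE][11-12 ALLOC][13-33 FREE]
Op 8: b = realloc(b, 4) -> b = 0; heap: [0-3 ALLOC][4-10 FREE][11-12 ALLOC][13-33 FREE]
Op 9: free(b) -> (freed b); heap: [0-10 FREE][11-12 ALLOC][13-33 FREE]
Free blocks: [11 21] total_free=32 largest=21 -> 100*(32-21)/32 = 1100/32 = 34.375 -> rounds to 34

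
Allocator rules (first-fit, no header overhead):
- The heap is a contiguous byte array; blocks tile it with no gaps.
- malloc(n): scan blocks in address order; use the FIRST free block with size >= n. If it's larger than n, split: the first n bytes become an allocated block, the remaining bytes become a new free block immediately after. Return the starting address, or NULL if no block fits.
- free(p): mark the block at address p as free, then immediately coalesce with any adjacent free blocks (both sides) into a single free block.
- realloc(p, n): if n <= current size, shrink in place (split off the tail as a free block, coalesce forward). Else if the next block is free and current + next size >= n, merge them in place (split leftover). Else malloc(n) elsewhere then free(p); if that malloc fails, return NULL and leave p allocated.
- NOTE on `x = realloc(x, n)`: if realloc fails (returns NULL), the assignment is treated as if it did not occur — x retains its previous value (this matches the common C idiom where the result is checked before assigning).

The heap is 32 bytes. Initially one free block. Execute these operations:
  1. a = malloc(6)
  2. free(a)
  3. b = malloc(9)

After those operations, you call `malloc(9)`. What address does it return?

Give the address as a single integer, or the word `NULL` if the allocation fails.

Answer: 9

Derivation:
Op 1: a = malloc(6) -> a = 0; heap: [0-5 ALLOC][6-31 FREE]
Op 2: free(a) -> (freed a); heap: [0-31 FREE]
Op 3: b = malloc(9) -> b = 0; heap: [0-8 ALLOC][9-31 FREE]
malloc(9): first-fit scan over [0-8 ALLOC][9-31 FREE] -> 9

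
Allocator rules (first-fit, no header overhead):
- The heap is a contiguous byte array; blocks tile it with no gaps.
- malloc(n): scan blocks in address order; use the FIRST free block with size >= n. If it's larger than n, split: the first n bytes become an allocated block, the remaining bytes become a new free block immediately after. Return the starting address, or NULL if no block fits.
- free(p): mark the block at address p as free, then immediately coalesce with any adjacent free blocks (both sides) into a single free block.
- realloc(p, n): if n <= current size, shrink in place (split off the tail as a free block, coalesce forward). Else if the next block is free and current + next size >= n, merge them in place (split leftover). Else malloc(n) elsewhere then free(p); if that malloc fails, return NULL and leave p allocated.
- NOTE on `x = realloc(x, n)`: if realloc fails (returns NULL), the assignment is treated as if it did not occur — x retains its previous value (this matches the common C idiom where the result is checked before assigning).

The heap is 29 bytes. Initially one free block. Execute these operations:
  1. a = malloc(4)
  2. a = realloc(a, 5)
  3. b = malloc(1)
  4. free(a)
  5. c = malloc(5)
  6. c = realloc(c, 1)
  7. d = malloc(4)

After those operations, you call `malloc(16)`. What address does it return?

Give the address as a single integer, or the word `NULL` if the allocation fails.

Answer: 6

Derivation:
Op 1: a = malloc(4) -> a = 0; heap: [0-3 ALLOC][4-28 FREE]
Op 2: a = realloc(a, 5) -> a = 0; heap: [0-4 ALLOC][5-28 FREE]
Op 3: b = malloc(1) -> b = 5; heap: [0-4 ALLOC][5-5 ALLOC][6-28 FREE]
Op 4: free(a) -> (freed a); heap: [0-4 FREE][5-5 ALLOC][6-28 FREE]
Op 5: c = malloc(5) -> c = 0; heap: [0-4 ALLOC][5-5 ALLOC][6-28 FREE]
Op 6: c = realloc(c, 1) -> c = 0; heap: [0-0 ALLOC][1-4 FREE][5-5 ALLOC][6-28 FREE]
Op 7: d = malloc(4) -> d = 1; heap: [0-0 ALLOC][1-4 ALLOC][5-5 ALLOC][6-28 FREE]
malloc(16): first-fit scan over [0-0 ALLOC][1-4 ALLOC][5-5 ALLOC][6-28 FREE] -> 6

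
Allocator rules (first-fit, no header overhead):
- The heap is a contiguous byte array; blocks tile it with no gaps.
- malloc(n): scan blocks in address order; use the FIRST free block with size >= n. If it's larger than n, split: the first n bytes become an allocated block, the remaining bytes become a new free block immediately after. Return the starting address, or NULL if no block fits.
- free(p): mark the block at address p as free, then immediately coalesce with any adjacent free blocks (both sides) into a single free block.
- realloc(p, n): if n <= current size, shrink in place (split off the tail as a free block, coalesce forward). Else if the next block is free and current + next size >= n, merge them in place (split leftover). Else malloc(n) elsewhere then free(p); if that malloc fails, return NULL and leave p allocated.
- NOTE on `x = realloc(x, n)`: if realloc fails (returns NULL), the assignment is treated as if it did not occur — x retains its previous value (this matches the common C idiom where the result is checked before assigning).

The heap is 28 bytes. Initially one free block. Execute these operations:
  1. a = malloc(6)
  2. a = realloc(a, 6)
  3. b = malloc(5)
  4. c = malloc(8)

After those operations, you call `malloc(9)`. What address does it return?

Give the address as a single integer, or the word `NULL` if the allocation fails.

Op 1: a = malloc(6) -> a = 0; heap: [0-5 ALLOC][6-27 FREE]
Op 2: a = realloc(a, 6) -> a = 0; heap: [0-5 ALLOC][6-27 FREE]
Op 3: b = malloc(5) -> b = 6; heap: [0-5 ALLOC][6-10 ALLOC][11-27 FREE]
Op 4: c = malloc(8) -> c = 11; heap: [0-5 ALLOC][6-10 ALLOC][11-18 ALLOC][19-27 FREE]
malloc(9): first-fit scan over [0-5 ALLOC][6-10 ALLOC][11-18 ALLOC][19-27 FREE] -> 19

Answer: 19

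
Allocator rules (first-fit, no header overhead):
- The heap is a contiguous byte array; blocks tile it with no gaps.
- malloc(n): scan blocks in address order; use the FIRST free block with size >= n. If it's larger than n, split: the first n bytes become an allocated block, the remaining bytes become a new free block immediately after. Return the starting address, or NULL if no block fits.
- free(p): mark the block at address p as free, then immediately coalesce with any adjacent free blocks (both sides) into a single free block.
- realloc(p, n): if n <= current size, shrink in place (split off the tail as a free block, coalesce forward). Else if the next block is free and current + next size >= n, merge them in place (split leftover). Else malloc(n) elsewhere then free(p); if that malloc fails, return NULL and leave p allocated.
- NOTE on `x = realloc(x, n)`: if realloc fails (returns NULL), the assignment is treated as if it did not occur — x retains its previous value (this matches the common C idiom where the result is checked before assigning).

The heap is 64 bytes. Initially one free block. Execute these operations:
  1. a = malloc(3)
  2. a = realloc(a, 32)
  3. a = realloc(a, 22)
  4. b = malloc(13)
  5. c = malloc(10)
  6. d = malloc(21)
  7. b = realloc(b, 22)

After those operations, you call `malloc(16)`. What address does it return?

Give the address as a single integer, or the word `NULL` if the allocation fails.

Answer: 45

Derivation:
Op 1: a = malloc(3) -> a = 0; heap: [0-2 ALLOC][3-63 FREE]
Op 2: a = realloc(a, 32) -> a = 0; heap: [0-31 ALLOC][32-63 FREE]
Op 3: a = realloc(a, 22) -> a = 0; heap: [0-21 ALLOC][22-63 FREE]
Op 4: b = malloc(13) -> b = 22; heap: [0-21 ALLOC][22-34 ALLOC][35-63 FREE]
Op 5: c = malloc(10) -> c = 35; heap: [0-21 ALLOC][22-34 ALLOC][35-44 ALLOC][45-63 FREE]
Op 6: d = malloc(21) -> d = NULL; heap: [0-21 ALLOC][22-34 ALLOC][35-44 ALLOC][45-63 FREE]
Op 7: b = realloc(b, 22) -> NULL (b unchanged); heap: [0-21 ALLOC][22-34 ALLOC][35-44 ALLOC][45-63 FREE]
malloc(16): first-fit scan over [0-21 ALLOC][22-34 ALLOC][35-44 ALLOC][45-63 FREE] -> 45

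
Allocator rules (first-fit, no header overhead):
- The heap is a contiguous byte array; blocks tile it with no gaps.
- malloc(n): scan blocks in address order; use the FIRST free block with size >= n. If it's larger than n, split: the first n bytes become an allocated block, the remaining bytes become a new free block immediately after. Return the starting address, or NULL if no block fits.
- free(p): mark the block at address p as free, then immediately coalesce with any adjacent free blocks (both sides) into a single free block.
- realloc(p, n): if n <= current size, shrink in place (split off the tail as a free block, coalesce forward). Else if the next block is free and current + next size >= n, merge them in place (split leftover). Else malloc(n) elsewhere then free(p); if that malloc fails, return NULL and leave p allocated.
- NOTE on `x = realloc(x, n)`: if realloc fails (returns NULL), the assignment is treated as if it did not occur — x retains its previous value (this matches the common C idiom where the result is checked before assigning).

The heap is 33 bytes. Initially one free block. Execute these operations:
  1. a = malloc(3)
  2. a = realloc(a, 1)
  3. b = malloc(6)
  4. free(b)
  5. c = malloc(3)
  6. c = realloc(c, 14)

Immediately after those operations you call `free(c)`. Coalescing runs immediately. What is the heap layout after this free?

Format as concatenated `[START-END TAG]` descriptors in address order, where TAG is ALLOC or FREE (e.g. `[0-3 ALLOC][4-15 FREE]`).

Op 1: a = malloc(3) -> a = 0; heap: [0-2 ALLOC][3-32 FREE]
Op 2: a = realloc(a, 1) -> a = 0; heap: [0-0 ALLOC][1-32 FREE]
Op 3: b = malloc(6) -> b = 1; heap: [0-0 ALLOC][1-6 ALLOC][7-32 FREE]
Op 4: free(b) -> (freed b); heap: [0-0 ALLOC][1-32 FREE]
Op 5: c = malloc(3) -> c = 1; heap: [0-0 ALLOC][1-3 ALLOC][4-32 FREE]
Op 6: c = realloc(c, 14) -> c = 1; heap: [0-0 ALLOC][1-14 ALLOC][15-32 FREE]
free(c): c = 1 -> block [1-14 ALLOC]; mark free, coalesce with adjacent free neighbors -> [0-0 ALLOC][1-32 FREE]

Answer: [0-0 ALLOC][1-32 FREE]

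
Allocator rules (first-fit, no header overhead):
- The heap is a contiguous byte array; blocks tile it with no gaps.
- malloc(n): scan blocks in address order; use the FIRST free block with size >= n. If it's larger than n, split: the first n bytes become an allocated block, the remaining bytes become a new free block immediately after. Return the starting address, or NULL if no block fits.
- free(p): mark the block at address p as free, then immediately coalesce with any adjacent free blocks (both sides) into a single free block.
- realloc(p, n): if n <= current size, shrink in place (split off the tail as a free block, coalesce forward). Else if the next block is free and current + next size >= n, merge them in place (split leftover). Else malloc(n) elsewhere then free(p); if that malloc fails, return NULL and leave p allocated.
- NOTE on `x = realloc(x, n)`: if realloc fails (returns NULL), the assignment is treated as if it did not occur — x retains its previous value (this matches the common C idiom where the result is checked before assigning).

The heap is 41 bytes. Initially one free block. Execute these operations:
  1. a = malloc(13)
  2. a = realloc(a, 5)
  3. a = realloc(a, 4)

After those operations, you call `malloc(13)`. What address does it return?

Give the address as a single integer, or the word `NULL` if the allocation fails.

Answer: 4

Derivation:
Op 1: a = malloc(13) -> a = 0; heap: [0-12 ALLOC][13-40 FREE]
Op 2: a = realloc(a, 5) -> a = 0; heap: [0-4 ALLOC][5-40 FREE]
Op 3: a = realloc(a, 4) -> a = 0; heap: [0-3 ALLOC][4-40 FREE]
malloc(13): first-fit scan over [0-3 ALLOC][4-40 FREE] -> 4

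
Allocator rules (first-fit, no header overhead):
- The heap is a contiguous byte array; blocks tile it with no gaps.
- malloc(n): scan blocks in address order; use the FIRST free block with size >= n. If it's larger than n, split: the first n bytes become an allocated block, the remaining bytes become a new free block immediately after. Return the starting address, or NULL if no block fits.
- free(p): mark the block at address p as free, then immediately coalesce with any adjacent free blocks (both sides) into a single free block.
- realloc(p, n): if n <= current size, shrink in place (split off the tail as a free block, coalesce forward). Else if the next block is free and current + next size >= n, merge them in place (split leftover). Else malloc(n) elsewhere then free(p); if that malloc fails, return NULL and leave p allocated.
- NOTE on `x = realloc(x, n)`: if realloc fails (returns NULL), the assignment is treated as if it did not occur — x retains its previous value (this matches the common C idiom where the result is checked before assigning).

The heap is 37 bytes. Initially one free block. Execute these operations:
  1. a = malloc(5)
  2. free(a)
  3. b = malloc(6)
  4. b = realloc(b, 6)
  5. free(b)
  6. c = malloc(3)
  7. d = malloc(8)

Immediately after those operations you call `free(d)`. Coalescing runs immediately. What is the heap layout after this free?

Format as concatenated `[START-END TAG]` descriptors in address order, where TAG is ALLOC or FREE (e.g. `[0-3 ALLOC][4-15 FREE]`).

Answer: [0-2 ALLOC][3-36 FREE]

Derivation:
Op 1: a = malloc(5) -> a = 0; heap: [0-4 ALLOC][5-36 FREE]
Op 2: free(a) -> (freed a); heap: [0-36 FREE]
Op 3: b = malloc(6) -> b = 0; heap: [0-5 ALLOC][6-36 FREE]
Op 4: b = realloc(b, 6) -> b = 0; heap: [0-5 ALLOC][6-36 FREE]
Op 5: free(b) -> (freed b); heap: [0-36 FREE]
Op 6: c = malloc(3) -> c = 0; heap: [0-2 ALLOC][3-36 FREE]
Op 7: d = malloc(8) -> d = 3; heap: [0-2 ALLOC][3-10 ALLOC][11-36 FREE]
free(d): d = 3 -> block [3-10 ALLOC]; mark free, coalesce with adjacent free neighbors -> [0-2 ALLOC][3-36 FREE]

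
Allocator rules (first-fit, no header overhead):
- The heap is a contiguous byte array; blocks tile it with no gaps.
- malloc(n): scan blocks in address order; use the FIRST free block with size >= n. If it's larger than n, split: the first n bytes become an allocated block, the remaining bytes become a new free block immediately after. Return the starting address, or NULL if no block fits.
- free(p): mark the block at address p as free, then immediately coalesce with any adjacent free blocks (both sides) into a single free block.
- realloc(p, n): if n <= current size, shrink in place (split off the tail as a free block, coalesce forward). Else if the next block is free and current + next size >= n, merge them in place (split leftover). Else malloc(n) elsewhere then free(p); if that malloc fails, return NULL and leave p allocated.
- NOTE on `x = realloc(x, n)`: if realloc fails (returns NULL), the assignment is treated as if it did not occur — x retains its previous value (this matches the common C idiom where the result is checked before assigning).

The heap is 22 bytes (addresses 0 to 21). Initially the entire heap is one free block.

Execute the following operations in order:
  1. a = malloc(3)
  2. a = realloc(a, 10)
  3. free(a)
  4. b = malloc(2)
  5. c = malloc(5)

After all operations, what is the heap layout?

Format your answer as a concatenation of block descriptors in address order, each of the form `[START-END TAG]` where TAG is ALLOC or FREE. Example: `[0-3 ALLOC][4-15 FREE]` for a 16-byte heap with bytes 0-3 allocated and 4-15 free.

Op 1: a = malloc(3) -> a = 0; heap: [0-2 ALLOC][3-21 FREE]
Op 2: a = realloc(a, 10) -> a = 0; heap: [0-9 ALLOC][10-21 FREE]
Op 3: free(a) -> (freed a); heap: [0-21 FREE]
Op 4: b = malloc(2) -> b = 0; heap: [0-1 ALLOC][2-21 FREE]
Op 5: c = malloc(5) -> c = 2; heap: [0-1 ALLOC][2-6 ALLOC][7-21 FREE]

Answer: [0-1 ALLOC][2-6 ALLOC][7-21 FREE]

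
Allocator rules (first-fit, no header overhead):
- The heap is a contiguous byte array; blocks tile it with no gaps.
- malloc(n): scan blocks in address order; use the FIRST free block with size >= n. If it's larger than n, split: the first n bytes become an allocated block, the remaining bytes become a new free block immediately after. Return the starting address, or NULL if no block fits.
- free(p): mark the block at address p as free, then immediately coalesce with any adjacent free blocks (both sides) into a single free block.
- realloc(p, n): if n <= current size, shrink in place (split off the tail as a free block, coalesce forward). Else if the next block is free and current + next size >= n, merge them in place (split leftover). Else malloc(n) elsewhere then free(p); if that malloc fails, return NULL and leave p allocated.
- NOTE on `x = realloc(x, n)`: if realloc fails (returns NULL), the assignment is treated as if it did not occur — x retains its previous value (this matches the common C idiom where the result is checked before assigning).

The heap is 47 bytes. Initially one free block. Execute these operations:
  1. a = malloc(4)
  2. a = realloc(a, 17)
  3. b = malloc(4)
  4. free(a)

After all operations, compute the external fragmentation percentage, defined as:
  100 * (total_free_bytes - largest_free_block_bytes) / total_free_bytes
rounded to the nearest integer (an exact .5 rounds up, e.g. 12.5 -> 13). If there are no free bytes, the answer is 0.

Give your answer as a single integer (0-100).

Op 1: a = malloc(4) -> a = 0; heap: [0-3 ALLOC][4-46 FREE]
Op 2: a = realloc(a, 17) -> a = 0; heap: [0-16 ALLOC][17-46 FREE]
Op 3: b = malloc(4) -> b = 17; heap: [0-16 ALLOC][17-20 ALLOC][21-46 FREE]
Op 4: free(a) -> (freed a); heap: [0-16 FREE][17-20 ALLOC][21-46 FREE]
Free blocks: [17 26] total_free=43 largest=26 -> 100*(43-26)/43 = 1700/43 ≈ 39.535 -> rounds to 40

Answer: 40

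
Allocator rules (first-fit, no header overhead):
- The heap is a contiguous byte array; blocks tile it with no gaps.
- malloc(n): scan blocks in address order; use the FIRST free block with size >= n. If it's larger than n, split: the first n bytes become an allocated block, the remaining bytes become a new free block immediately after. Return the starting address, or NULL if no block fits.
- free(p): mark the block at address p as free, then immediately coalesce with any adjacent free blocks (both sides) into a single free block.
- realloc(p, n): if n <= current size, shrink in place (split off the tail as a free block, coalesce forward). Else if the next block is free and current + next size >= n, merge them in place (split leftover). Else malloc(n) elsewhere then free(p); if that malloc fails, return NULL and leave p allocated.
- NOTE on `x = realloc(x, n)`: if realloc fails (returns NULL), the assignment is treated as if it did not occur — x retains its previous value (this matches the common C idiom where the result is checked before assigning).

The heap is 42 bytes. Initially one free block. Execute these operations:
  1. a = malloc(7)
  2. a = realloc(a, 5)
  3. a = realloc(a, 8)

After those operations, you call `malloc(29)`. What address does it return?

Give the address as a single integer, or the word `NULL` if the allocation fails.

Answer: 8

Derivation:
Op 1: a = malloc(7) -> a = 0; heap: [0-6 ALLOC][7-41 FREE]
Op 2: a = realloc(a, 5) -> a = 0; heap: [0-4 ALLOC][5-41 FREE]
Op 3: a = realloc(a, 8) -> a = 0; heap: [0-7 ALLOC][8-41 FREE]
malloc(29): first-fit scan over [0-7 ALLOC][8-41 FREE] -> 8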